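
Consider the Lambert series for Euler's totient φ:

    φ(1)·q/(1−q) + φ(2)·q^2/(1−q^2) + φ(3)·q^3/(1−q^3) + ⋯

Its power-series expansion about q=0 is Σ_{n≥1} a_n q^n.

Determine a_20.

q^20  k|20↦φ(k): 1:1 2:1 4:2 5:4 10:4 20:8  a_20=20

a_20 = 20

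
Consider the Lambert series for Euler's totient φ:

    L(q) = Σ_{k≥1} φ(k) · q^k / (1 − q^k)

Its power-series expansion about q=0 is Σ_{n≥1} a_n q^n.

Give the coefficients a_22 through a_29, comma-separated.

q^22  k|22↦φ(k): 1:1 2:1 11:10 22:10  a_22=22
n=23: 23·1 1·23  φ→[22+1]=23
[q^24] φ(24)=8,φ(12)=4,φ(8)=4,φ(6)=2,φ(4)=2,φ(3)=2,φ(2)=1,φ(1)=1 ⇒ 24
q^25  k|25↦φ(k): 1:1 5:4 25:20  a_25=25
q^26  k|26↦φ(k): 1:1 2:1 13:12 26:12  a_26=26
q^27  k|27↦φ(k): 1:1 3:2 9:6 27:18  a_27=27
[q^28] φ(28)=12,φ(14)=6,φ(7)=6,φ(4)=2,φ(2)=1,φ(1)=1 ⇒ 28
q^29  k|29↦φ(k): 29:28 1:1  a_29=29

22, 23, 24, 25, 26, 27, 28, 29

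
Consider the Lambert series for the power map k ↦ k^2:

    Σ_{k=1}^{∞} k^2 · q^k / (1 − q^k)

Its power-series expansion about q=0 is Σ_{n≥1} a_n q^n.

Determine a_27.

d|27:{1,3,9,27}  Σf=1+9+81+729=820

a_27 = 820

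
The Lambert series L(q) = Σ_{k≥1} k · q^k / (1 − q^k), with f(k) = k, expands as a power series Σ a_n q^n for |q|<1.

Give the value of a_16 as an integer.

a_16 = 31

q^16  k|16↦f(k): 16:16 8:8 4:4 2:2 1:1  a_16=31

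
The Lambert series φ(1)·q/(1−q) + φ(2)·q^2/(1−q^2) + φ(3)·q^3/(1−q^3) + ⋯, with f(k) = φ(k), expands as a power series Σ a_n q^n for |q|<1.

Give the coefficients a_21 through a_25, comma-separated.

q^21  k|21↦φ(k): 1:1 3:2 7:6 21:12  a_21=21
n=22: 1·22 2·11 11·2 22·1  φ→[1+1+10+10]=22
d|23:{23,1}  Σφ=22+1=23
d|24:{1,2,3,4,6,8,12,24}  Σφ=1+1+2+2+2+4+4+8=24
d|25:{25,5,1}  Σφ=20+4+1=25

21, 22, 23, 24, 25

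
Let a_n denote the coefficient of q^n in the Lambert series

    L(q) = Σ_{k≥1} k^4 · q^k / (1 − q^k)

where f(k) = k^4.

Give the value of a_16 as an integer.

n=16: 16·1 8·2 4·4 2·8 1·16  f→[65536+4096+256+16+1]=69905

a_16 = 69905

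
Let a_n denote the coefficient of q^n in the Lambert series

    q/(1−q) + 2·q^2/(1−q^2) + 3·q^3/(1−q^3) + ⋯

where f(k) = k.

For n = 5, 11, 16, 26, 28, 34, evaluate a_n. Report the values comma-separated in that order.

6, 12, 31, 42, 56, 54

d|5:{5,1}  Σf=5+1=6
d|11:{11,1}  Σf=11+1=12
q^16  k|16↦f(k): 1:1 2:2 4:4 8:8 16:16  a_16=31
n=26: 26·1 13·2 2·13 1·26  f→[26+13+2+1]=42
q^28  k|28↦f(k): 28:28 14:14 7:7 4:4 2:2 1:1  a_28=56
d|34:{34,17,2,1}  Σf=34+17+2+1=54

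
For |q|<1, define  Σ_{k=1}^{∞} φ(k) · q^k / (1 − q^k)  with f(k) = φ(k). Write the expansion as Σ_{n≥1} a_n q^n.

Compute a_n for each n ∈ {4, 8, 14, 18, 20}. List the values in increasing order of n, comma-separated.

d|4:{1,2,4}  Σφ=1+1+2=4
d|8:{1,2,4,8}  Σφ=1+1+2+4=8
q^14  k|14↦φ(k): 1:1 2:1 7:6 14:6  a_14=14
d|18:{1,2,3,6,9,18}  Σφ=1+1+2+2+6+6=18
d|20:{20,10,5,4,2,1}  Σφ=8+4+4+2+1+1=20

4, 8, 14, 18, 20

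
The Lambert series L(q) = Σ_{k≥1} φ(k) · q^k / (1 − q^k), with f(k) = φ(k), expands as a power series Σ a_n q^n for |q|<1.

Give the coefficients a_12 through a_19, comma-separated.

q^12  k|12↦φ(k): 1:1 2:1 3:2 4:2 6:2 12:4  a_12=12
n=13: 1·13 13·1  φ→[1+12]=13
n=14: 1·14 2·7 7·2 14·1  φ→[1+1+6+6]=14
d|15:{1,3,5,15}  Σφ=1+2+4+8=15
n=16: 16·1 8·2 4·4 2·8 1·16  φ→[8+4+2+1+1]=16
n=17: 1·17 17·1  φ→[1+16]=17
q^18  k|18↦φ(k): 1:1 2:1 3:2 6:2 9:6 18:6  a_18=18
n=19: 19·1 1·19  φ→[18+1]=19

12, 13, 14, 15, 16, 17, 18, 19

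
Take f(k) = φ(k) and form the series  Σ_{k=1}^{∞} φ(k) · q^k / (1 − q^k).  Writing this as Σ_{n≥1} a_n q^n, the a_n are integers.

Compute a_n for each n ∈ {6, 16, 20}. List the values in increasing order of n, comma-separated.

d|6:{1,2,3,6}  Σφ=1+1+2+2=6
d|16:{1,2,4,8,16}  Σφ=1+1+2+4+8=16
n=20: 20·1 10·2 5·4 4·5 2·10 1·20  φ→[8+4+4+2+1+1]=20

6, 16, 20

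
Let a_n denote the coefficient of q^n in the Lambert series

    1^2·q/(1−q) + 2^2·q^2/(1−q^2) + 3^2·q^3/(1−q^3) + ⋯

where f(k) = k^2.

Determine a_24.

a_24 = 850

n=24: 1·24 2·12 3·8 4·6 6·4 8·3 12·2 24·1  f→[1+4+9+16+36+64+144+576]=850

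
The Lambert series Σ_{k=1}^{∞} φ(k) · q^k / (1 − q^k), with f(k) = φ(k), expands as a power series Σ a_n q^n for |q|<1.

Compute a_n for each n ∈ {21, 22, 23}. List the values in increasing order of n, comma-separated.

d|21:{1,3,7,21}  Σφ=1+2+6+12=21
n=22: 22·1 11·2 2·11 1·22  φ→[10+10+1+1]=22
d|23:{1,23}  Σφ=1+22=23

21, 22, 23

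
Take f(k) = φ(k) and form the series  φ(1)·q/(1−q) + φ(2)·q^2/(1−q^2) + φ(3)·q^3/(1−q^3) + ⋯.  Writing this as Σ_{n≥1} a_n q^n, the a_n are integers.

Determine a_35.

[q^35] φ(35)=24,φ(7)=6,φ(5)=4,φ(1)=1 ⇒ 35

a_35 = 35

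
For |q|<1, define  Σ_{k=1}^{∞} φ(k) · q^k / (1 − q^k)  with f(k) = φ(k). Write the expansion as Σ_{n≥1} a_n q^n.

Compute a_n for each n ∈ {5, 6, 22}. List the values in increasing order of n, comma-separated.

[q^5] φ(1)=1,φ(5)=4 ⇒ 5
[q^6] φ(6)=2,φ(3)=2,φ(2)=1,φ(1)=1 ⇒ 6
n=22: 22·1 11·2 2·11 1·22  φ→[10+10+1+1]=22

5, 6, 22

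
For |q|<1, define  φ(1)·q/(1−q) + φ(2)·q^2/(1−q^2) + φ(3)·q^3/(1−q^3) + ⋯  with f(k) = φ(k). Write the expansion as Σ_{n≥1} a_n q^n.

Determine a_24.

[q^24] φ(1)=1,φ(2)=1,φ(3)=2,φ(4)=2,φ(6)=2,φ(8)=4,φ(12)=4,φ(24)=8 ⇒ 24

a_24 = 24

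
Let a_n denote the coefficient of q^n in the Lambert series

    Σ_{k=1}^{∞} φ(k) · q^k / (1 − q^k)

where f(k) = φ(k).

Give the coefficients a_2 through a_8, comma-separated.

d|2:{1,2}  Σφ=1+1=2
[q^3] φ(1)=1,φ(3)=2 ⇒ 3
n=4: 4·1 2·2 1·4  φ→[2+1+1]=4
d|5:{5,1}  Σφ=4+1=5
d|6:{1,2,3,6}  Σφ=1+1+2+2=6
[q^7] φ(1)=1,φ(7)=6 ⇒ 7
d|8:{8,4,2,1}  Σφ=4+2+1+1=8

2, 3, 4, 5, 6, 7, 8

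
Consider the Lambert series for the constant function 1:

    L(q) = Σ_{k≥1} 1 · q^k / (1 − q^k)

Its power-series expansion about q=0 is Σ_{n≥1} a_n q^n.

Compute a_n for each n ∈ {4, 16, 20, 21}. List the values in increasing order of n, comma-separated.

n=4: 4·1 2·2 1·4  f→[1+1+1]=3
[q^16] f(16)=1,f(8)=1,f(4)=1,f(2)=1,f(1)=1 ⇒ 5
q^20  k|20↦f(k): 1:1 2:1 4:1 5:1 10:1 20:1  a_20=6
d|21:{1,3,7,21}  Σf=1+1+1+1=4

3, 5, 6, 4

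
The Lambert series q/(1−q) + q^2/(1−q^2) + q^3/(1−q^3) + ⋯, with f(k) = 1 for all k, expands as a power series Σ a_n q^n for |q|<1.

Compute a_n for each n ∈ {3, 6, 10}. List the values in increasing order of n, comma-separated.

2, 4, 4

q^3  k|3↦f(k): 3:1 1:1  a_3=2
n=6: 1·6 2·3 3·2 6·1  f→[1+1+1+1]=4
[q^10] f(10)=1,f(5)=1,f(2)=1,f(1)=1 ⇒ 4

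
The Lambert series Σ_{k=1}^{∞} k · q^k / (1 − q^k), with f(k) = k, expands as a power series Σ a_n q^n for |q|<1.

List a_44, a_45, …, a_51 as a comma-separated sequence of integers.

q^44  k|44↦f(k): 44:44 22:22 11:11 4:4 2:2 1:1  a_44=84
[q^45] f(45)=45,f(15)=15,f(9)=9,f(5)=5,f(3)=3,f(1)=1 ⇒ 78
q^46  k|46↦f(k): 1:1 2:2 23:23 46:46  a_46=72
n=47: 1·47 47·1  f→[1+47]=48
q^48  k|48↦f(k): 1:1 2:2 3:3 4:4 6:6 8:8 12:12 16:16 24:24 48:48  a_48=124
[q^49] f(49)=49,f(7)=7,f(1)=1 ⇒ 57
q^50  k|50↦f(k): 50:50 25:25 10:10 5:5 2:2 1:1  a_50=93
[q^51] f(1)=1,f(3)=3,f(17)=17,f(51)=51 ⇒ 72

84, 78, 72, 48, 124, 57, 93, 72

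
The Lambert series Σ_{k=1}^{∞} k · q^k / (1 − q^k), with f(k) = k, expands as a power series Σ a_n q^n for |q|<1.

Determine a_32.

a_32 = 63

q^32  k|32↦f(k): 1:1 2:2 4:4 8:8 16:16 32:32  a_32=63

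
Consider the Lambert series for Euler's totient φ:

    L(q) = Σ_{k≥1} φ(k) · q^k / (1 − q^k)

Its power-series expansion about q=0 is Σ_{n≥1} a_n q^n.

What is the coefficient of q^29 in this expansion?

q^29  k|29↦φ(k): 1:1 29:28  a_29=29

a_29 = 29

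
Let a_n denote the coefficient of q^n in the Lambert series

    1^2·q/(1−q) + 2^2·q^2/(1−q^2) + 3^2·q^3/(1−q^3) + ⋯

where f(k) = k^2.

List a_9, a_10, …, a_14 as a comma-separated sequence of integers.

q^9  k|9↦f(k): 9:81 3:9 1:1  a_9=91
n=10: 10·1 5·2 2·5 1·10  f→[100+25+4+1]=130
q^11  k|11↦f(k): 1:1 11:121  a_11=122
[q^12] f(12)=144,f(6)=36,f(4)=16,f(3)=9,f(2)=4,f(1)=1 ⇒ 210
q^13  k|13↦f(k): 13:169 1:1  a_13=170
q^14  k|14↦f(k): 1:1 2:4 7:49 14:196  a_14=250

91, 130, 122, 210, 170, 250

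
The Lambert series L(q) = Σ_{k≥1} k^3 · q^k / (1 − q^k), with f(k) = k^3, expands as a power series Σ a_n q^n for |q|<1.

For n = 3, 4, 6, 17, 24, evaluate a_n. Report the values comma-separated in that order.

28, 73, 252, 4914, 16380

d|3:{1,3}  Σf=1+27=28
d|4:{4,2,1}  Σf=64+8+1=73
n=6: 1·6 2·3 3·2 6·1  f→[1+8+27+216]=252
n=17: 1·17 17·1  f→[1+4913]=4914
q^24  k|24↦f(k): 1:1 2:8 3:27 4:64 6:216 8:512 12:1728 24:13824  a_24=16380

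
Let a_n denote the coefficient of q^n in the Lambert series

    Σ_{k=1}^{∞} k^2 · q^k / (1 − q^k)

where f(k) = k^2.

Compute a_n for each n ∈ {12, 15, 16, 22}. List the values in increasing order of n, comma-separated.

[q^12] f(12)=144,f(6)=36,f(4)=16,f(3)=9,f(2)=4,f(1)=1 ⇒ 210
q^15  k|15↦f(k): 1:1 3:9 5:25 15:225  a_15=260
d|16:{16,8,4,2,1}  Σf=256+64+16+4+1=341
[q^22] f(1)=1,f(2)=4,f(11)=121,f(22)=484 ⇒ 610

210, 260, 341, 610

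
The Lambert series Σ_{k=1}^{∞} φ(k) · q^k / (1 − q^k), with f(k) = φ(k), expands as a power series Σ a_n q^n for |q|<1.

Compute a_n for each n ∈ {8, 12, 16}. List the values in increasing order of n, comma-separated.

d|8:{8,4,2,1}  Σφ=4+2+1+1=8
n=12: 1·12 2·6 3·4 4·3 6·2 12·1  φ→[1+1+2+2+2+4]=12
n=16: 16·1 8·2 4·4 2·8 1·16  φ→[8+4+2+1+1]=16

8, 12, 16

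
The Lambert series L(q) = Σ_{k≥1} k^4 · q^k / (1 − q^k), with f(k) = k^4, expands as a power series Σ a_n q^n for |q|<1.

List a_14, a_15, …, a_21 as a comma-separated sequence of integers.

40834, 51332, 69905, 83522, 112931, 130322, 170898, 196964

d|14:{1,2,7,14}  Σf=1+16+2401+38416=40834
n=15: 1·15 3·5 5·3 15·1  f→[1+81+625+50625]=51332
n=16: 16·1 8·2 4·4 2·8 1·16  f→[65536+4096+256+16+1]=69905
q^17  k|17↦f(k): 17:83521 1:1  a_17=83522
n=18: 1·18 2·9 3·6 6·3 9·2 18·1  f→[1+16+81+1296+6561+104976]=112931
q^19  k|19↦f(k): 19:130321 1:1  a_19=130322
[q^20] f(20)=160000,f(10)=10000,f(5)=625,f(4)=256,f(2)=16,f(1)=1 ⇒ 170898
n=21: 1·21 3·7 7·3 21·1  f→[1+81+2401+194481]=196964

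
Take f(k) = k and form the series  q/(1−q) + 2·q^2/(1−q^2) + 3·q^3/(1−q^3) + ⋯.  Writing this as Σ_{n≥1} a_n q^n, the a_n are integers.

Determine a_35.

a_35 = 48

[q^35] f(1)=1,f(5)=5,f(7)=7,f(35)=35 ⇒ 48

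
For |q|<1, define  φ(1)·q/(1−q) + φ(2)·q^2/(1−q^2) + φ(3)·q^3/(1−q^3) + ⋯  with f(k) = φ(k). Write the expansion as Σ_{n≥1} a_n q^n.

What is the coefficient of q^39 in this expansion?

q^39  k|39↦φ(k): 39:24 13:12 3:2 1:1  a_39=39

a_39 = 39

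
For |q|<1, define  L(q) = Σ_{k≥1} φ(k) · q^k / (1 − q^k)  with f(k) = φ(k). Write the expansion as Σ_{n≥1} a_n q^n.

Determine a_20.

[q^20] φ(1)=1,φ(2)=1,φ(4)=2,φ(5)=4,φ(10)=4,φ(20)=8 ⇒ 20

a_20 = 20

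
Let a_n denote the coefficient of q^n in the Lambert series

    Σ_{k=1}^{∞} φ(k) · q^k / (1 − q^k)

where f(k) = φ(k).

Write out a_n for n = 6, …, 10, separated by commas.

q^6  k|6↦φ(k): 1:1 2:1 3:2 6:2  a_6=6
[q^7] φ(7)=6,φ(1)=1 ⇒ 7
d|8:{8,4,2,1}  Σφ=4+2+1+1=8
n=9: 1·9 3·3 9·1  φ→[1+2+6]=9
n=10: 1·10 2·5 5·2 10·1  φ→[1+1+4+4]=10

6, 7, 8, 9, 10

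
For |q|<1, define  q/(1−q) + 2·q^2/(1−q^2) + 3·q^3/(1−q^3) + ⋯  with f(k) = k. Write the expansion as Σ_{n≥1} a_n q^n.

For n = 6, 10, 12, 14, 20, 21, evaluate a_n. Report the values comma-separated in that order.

12, 18, 28, 24, 42, 32

[q^6] f(1)=1,f(2)=2,f(3)=3,f(6)=6 ⇒ 12
n=10: 10·1 5·2 2·5 1·10  f→[10+5+2+1]=18
[q^12] f(12)=12,f(6)=6,f(4)=4,f(3)=3,f(2)=2,f(1)=1 ⇒ 28
[q^14] f(1)=1,f(2)=2,f(7)=7,f(14)=14 ⇒ 24
n=20: 1·20 2·10 4·5 5·4 10·2 20·1  f→[1+2+4+5+10+20]=42
q^21  k|21↦f(k): 1:1 3:3 7:7 21:21  a_21=32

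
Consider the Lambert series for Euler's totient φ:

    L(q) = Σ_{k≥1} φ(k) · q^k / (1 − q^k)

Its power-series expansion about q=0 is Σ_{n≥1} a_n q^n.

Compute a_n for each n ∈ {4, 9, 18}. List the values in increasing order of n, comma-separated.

[q^4] φ(1)=1,φ(2)=1,φ(4)=2 ⇒ 4
q^9  k|9↦φ(k): 1:1 3:2 9:6  a_9=9
[q^18] φ(1)=1,φ(2)=1,φ(3)=2,φ(6)=2,φ(9)=6,φ(18)=6 ⇒ 18

4, 9, 18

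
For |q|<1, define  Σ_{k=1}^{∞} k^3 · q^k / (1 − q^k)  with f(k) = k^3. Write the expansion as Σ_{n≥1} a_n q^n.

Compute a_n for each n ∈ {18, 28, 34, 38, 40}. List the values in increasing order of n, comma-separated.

6813, 25112, 44226, 61740, 73710

q^18  k|18↦f(k): 18:5832 9:729 6:216 3:27 2:8 1:1  a_18=6813
q^28  k|28↦f(k): 1:1 2:8 4:64 7:343 14:2744 28:21952  a_28=25112
d|34:{34,17,2,1}  Σf=39304+4913+8+1=44226
d|38:{38,19,2,1}  Σf=54872+6859+8+1=61740
[q^40] f(1)=1,f(2)=8,f(4)=64,f(5)=125,f(8)=512,f(10)=1000,f(20)=8000,f(40)=64000 ⇒ 73710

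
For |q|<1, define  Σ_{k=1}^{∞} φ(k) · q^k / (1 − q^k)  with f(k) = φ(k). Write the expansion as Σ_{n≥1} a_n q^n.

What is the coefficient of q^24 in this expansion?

d|24:{24,12,8,6,4,3,2,1}  Σφ=8+4+4+2+2+2+1+1=24

a_24 = 24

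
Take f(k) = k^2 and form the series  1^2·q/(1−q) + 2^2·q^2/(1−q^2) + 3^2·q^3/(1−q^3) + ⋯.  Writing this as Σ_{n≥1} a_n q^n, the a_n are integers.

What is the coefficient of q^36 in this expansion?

a_36 = 1911

q^36  k|36↦f(k): 36:1296 18:324 12:144 9:81 6:36 4:16 3:9 2:4 1:1  a_36=1911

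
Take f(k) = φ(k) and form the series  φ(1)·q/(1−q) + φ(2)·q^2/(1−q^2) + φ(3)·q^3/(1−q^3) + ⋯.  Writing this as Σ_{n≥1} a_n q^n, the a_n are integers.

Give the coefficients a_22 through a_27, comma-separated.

n=22: 22·1 11·2 2·11 1·22  φ→[10+10+1+1]=22
n=23: 23·1 1·23  φ→[22+1]=23
n=24: 24·1 12·2 8·3 6·4 4·6 3·8 2·12 1·24  φ→[8+4+4+2+2+2+1+1]=24
q^25  k|25↦φ(k): 1:1 5:4 25:20  a_25=25
n=26: 1·26 2·13 13·2 26·1  φ→[1+1+12+12]=26
n=27: 27·1 9·3 3·9 1·27  φ→[18+6+2+1]=27

22, 23, 24, 25, 26, 27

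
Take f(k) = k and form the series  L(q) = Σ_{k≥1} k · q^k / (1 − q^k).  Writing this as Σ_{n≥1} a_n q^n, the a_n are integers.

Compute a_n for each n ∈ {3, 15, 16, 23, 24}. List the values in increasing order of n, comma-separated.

q^3  k|3↦f(k): 1:1 3:3  a_3=4
q^15  k|15↦f(k): 15:15 5:5 3:3 1:1  a_15=24
q^16  k|16↦f(k): 1:1 2:2 4:4 8:8 16:16  a_16=31
n=23: 23·1 1·23  f→[23+1]=24
d|24:{24,12,8,6,4,3,2,1}  Σf=24+12+8+6+4+3+2+1=60

4, 24, 31, 24, 60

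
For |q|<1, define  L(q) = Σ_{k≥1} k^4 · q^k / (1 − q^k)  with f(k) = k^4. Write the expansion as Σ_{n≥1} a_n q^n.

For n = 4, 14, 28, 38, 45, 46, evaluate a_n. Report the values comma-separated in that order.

273, 40834, 655746, 2215474, 4158518, 4757314

d|4:{1,2,4}  Σf=1+16+256=273
d|14:{1,2,7,14}  Σf=1+16+2401+38416=40834
[q^28] f(1)=1,f(2)=16,f(4)=256,f(7)=2401,f(14)=38416,f(28)=614656 ⇒ 655746
n=38: 38·1 19·2 2·19 1·38  f→[2085136+130321+16+1]=2215474
q^45  k|45↦f(k): 45:4100625 15:50625 9:6561 5:625 3:81 1:1  a_45=4158518
[q^46] f(46)=4477456,f(23)=279841,f(2)=16,f(1)=1 ⇒ 4757314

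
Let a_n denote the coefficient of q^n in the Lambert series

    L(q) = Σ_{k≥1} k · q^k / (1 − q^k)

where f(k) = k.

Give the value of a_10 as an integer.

d|10:{10,5,2,1}  Σf=10+5+2+1=18

a_10 = 18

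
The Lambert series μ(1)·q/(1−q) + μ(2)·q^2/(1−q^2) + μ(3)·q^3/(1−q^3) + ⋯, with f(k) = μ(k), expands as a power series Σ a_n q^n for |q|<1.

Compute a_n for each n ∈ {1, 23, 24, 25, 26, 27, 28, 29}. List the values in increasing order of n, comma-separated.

1, 0, 0, 0, 0, 0, 0, 0

[q^1] μ(1)=1 ⇒ 1
d|23:{23,1}  Σμ=(-1)+1=0
d|24:{1,2,3,4,6,8,12,24}  Σμ=1+(-1)+(-1)+0+1+0+0+0=0
[q^25] μ(25)=0,μ(5)=-1,μ(1)=1 ⇒ 0
q^26  k|26↦μ(k): 26:1 13:-1 2:-1 1:1  a_26=0
[q^27] μ(27)=0,μ(9)=0,μ(3)=-1,μ(1)=1 ⇒ 0
d|28:{1,2,4,7,14,28}  Σμ=1+(-1)+0+(-1)+1+0=0
n=29: 29·1 1·29  μ→[(-1)+1]=0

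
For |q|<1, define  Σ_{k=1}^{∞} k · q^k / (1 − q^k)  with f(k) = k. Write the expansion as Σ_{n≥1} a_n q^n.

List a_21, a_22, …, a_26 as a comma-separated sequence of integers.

32, 36, 24, 60, 31, 42

q^21  k|21↦f(k): 1:1 3:3 7:7 21:21  a_21=32
n=22: 1·22 2·11 11·2 22·1  f→[1+2+11+22]=36
d|23:{1,23}  Σf=1+23=24
q^24  k|24↦f(k): 1:1 2:2 3:3 4:4 6:6 8:8 12:12 24:24  a_24=60
[q^25] f(25)=25,f(5)=5,f(1)=1 ⇒ 31
d|26:{1,2,13,26}  Σf=1+2+13+26=42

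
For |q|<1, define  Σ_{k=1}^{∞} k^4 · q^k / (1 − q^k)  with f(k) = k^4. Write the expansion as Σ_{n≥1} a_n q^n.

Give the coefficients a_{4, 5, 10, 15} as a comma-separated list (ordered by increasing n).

q^4  k|4↦f(k): 4:256 2:16 1:1  a_4=273
q^5  k|5↦f(k): 5:625 1:1  a_5=626
[q^10] f(1)=1,f(2)=16,f(5)=625,f(10)=10000 ⇒ 10642
[q^15] f(15)=50625,f(5)=625,f(3)=81,f(1)=1 ⇒ 51332

273, 626, 10642, 51332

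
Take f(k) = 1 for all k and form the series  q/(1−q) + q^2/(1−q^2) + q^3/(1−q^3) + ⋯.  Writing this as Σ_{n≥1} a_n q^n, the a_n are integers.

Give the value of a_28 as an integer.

a_28 = 6

n=28: 1·28 2·14 4·7 7·4 14·2 28·1  f→[1+1+1+1+1+1]=6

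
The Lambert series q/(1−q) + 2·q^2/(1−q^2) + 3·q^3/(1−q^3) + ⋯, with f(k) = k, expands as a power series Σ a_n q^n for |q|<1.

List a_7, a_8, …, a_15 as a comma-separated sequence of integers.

d|7:{7,1}  Σf=7+1=8
[q^8] f(1)=1,f(2)=2,f(4)=4,f(8)=8 ⇒ 15
d|9:{1,3,9}  Σf=1+3+9=13
d|10:{10,5,2,1}  Σf=10+5+2+1=18
d|11:{1,11}  Σf=1+11=12
[q^12] f(12)=12,f(6)=6,f(4)=4,f(3)=3,f(2)=2,f(1)=1 ⇒ 28
n=13: 13·1 1·13  f→[13+1]=14
d|14:{1,2,7,14}  Σf=1+2+7+14=24
[q^15] f(15)=15,f(5)=5,f(3)=3,f(1)=1 ⇒ 24

8, 15, 13, 18, 12, 28, 14, 24, 24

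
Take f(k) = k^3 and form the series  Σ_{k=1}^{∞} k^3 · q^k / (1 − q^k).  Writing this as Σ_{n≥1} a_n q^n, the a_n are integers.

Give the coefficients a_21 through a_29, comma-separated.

d|21:{1,3,7,21}  Σf=1+27+343+9261=9632
d|22:{1,2,11,22}  Σf=1+8+1331+10648=11988
d|23:{23,1}  Σf=12167+1=12168
d|24:{24,12,8,6,4,3,2,1}  Σf=13824+1728+512+216+64+27+8+1=16380
q^25  k|25↦f(k): 25:15625 5:125 1:1  a_25=15751
d|26:{26,13,2,1}  Σf=17576+2197+8+1=19782
n=27: 1·27 3·9 9·3 27·1  f→[1+27+729+19683]=20440
n=28: 1·28 2·14 4·7 7·4 14·2 28·1  f→[1+8+64+343+2744+21952]=25112
n=29: 29·1 1·29  f→[24389+1]=24390

9632, 11988, 12168, 16380, 15751, 19782, 20440, 25112, 24390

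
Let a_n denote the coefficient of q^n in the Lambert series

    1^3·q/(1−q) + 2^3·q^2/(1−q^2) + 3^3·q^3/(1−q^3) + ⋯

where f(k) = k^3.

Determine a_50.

a_50 = 141759

[q^50] f(50)=125000,f(25)=15625,f(10)=1000,f(5)=125,f(2)=8,f(1)=1 ⇒ 141759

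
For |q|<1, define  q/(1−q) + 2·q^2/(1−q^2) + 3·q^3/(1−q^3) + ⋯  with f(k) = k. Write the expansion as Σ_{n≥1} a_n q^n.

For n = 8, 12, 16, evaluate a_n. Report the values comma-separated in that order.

[q^8] f(1)=1,f(2)=2,f(4)=4,f(8)=8 ⇒ 15
[q^12] f(12)=12,f(6)=6,f(4)=4,f(3)=3,f(2)=2,f(1)=1 ⇒ 28
q^16  k|16↦f(k): 16:16 8:8 4:4 2:2 1:1  a_16=31

15, 28, 31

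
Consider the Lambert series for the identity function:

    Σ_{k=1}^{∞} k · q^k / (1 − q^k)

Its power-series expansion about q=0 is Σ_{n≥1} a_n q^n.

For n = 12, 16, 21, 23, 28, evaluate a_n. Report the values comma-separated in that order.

[q^12] f(12)=12,f(6)=6,f(4)=4,f(3)=3,f(2)=2,f(1)=1 ⇒ 28
n=16: 16·1 8·2 4·4 2·8 1·16  f→[16+8+4+2+1]=31
d|21:{21,7,3,1}  Σf=21+7+3+1=32
[q^23] f(23)=23,f(1)=1 ⇒ 24
n=28: 28·1 14·2 7·4 4·7 2·14 1·28  f→[28+14+7+4+2+1]=56

28, 31, 32, 24, 56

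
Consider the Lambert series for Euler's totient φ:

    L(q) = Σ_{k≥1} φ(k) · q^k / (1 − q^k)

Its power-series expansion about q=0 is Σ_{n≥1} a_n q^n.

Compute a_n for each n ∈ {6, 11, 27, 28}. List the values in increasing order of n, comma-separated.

n=6: 6·1 3·2 2·3 1·6  φ→[2+2+1+1]=6
d|11:{11,1}  Σφ=10+1=11
q^27  k|27↦φ(k): 27:18 9:6 3:2 1:1  a_27=27
d|28:{1,2,4,7,14,28}  Σφ=1+1+2+6+6+12=28

6, 11, 27, 28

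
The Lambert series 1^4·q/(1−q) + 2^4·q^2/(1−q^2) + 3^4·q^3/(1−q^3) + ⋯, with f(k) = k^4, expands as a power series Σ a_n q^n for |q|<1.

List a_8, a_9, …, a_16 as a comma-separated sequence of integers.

n=8: 1·8 2·4 4·2 8·1  f→[1+16+256+4096]=4369
n=9: 1·9 3·3 9·1  f→[1+81+6561]=6643
d|10:{1,2,5,10}  Σf=1+16+625+10000=10642
d|11:{11,1}  Σf=14641+1=14642
q^12  k|12↦f(k): 12:20736 6:1296 4:256 3:81 2:16 1:1  a_12=22386
[q^13] f(1)=1,f(13)=28561 ⇒ 28562
q^14  k|14↦f(k): 14:38416 7:2401 2:16 1:1  a_14=40834
q^15  k|15↦f(k): 15:50625 5:625 3:81 1:1  a_15=51332
n=16: 16·1 8·2 4·4 2·8 1·16  f→[65536+4096+256+16+1]=69905

4369, 6643, 10642, 14642, 22386, 28562, 40834, 51332, 69905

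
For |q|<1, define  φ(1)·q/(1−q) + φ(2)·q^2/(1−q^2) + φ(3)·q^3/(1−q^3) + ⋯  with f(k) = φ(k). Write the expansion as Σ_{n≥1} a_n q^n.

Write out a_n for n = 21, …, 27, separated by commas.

[q^21] φ(21)=12,φ(7)=6,φ(3)=2,φ(1)=1 ⇒ 21
q^22  k|22↦φ(k): 22:10 11:10 2:1 1:1  a_22=22
[q^23] φ(23)=22,φ(1)=1 ⇒ 23
n=24: 24·1 12·2 8·3 6·4 4·6 3·8 2·12 1·24  φ→[8+4+4+2+2+2+1+1]=24
q^25  k|25↦φ(k): 25:20 5:4 1:1  a_25=25
n=26: 26·1 13·2 2·13 1·26  φ→[12+12+1+1]=26
q^27  k|27↦φ(k): 1:1 3:2 9:6 27:18  a_27=27

21, 22, 23, 24, 25, 26, 27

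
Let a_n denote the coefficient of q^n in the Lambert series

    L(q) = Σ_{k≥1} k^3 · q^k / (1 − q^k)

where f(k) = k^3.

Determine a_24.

d|24:{1,2,3,4,6,8,12,24}  Σf=1+8+27+64+216+512+1728+13824=16380

a_24 = 16380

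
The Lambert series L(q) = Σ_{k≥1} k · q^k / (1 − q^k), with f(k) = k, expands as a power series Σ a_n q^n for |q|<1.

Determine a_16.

a_16 = 31

n=16: 16·1 8·2 4·4 2·8 1·16  f→[16+8+4+2+1]=31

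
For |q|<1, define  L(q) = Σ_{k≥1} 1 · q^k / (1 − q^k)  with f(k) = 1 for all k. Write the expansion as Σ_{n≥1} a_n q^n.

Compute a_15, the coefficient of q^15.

q^15  k|15↦f(k): 1:1 3:1 5:1 15:1  a_15=4

a_15 = 4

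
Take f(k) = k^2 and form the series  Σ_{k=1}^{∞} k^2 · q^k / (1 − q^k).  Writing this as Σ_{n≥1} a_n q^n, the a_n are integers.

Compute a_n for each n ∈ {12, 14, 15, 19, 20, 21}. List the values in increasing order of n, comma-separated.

q^12  k|12↦f(k): 12:144 6:36 4:16 3:9 2:4 1:1  a_12=210
d|14:{1,2,7,14}  Σf=1+4+49+196=250
n=15: 15·1 5·3 3·5 1·15  f→[225+25+9+1]=260
d|19:{1,19}  Σf=1+361=362
[q^20] f(20)=400,f(10)=100,f(5)=25,f(4)=16,f(2)=4,f(1)=1 ⇒ 546
n=21: 1·21 3·7 7·3 21·1  f→[1+9+49+441]=500

210, 250, 260, 362, 546, 500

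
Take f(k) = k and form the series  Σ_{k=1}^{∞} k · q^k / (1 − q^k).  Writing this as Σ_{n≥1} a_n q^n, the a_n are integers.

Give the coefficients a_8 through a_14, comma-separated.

15, 13, 18, 12, 28, 14, 24

d|8:{8,4,2,1}  Σf=8+4+2+1=15
[q^9] f(1)=1,f(3)=3,f(9)=9 ⇒ 13
[q^10] f(1)=1,f(2)=2,f(5)=5,f(10)=10 ⇒ 18
d|11:{1,11}  Σf=1+11=12
n=12: 1·12 2·6 3·4 4·3 6·2 12·1  f→[1+2+3+4+6+12]=28
n=13: 13·1 1·13  f→[13+1]=14
q^14  k|14↦f(k): 1:1 2:2 7:7 14:14  a_14=24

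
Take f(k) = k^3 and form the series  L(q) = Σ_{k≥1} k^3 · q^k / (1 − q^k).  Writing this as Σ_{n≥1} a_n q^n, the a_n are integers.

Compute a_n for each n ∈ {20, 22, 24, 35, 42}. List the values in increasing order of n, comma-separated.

d|20:{1,2,4,5,10,20}  Σf=1+8+64+125+1000+8000=9198
d|22:{22,11,2,1}  Σf=10648+1331+8+1=11988
n=24: 24·1 12·2 8·3 6·4 4·6 3·8 2·12 1·24  f→[13824+1728+512+216+64+27+8+1]=16380
q^35  k|35↦f(k): 1:1 5:125 7:343 35:42875  a_35=43344
d|42:{1,2,3,6,7,14,21,42}  Σf=1+8+27+216+343+2744+9261+74088=86688

9198, 11988, 16380, 43344, 86688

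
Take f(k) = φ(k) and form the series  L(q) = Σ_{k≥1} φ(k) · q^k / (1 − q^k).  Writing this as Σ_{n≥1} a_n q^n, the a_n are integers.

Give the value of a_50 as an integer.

[q^50] φ(1)=1,φ(2)=1,φ(5)=4,φ(10)=4,φ(25)=20,φ(50)=20 ⇒ 50

a_50 = 50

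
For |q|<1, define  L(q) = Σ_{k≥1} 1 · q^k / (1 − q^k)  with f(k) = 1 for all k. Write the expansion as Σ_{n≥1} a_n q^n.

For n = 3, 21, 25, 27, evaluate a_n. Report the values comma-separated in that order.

2, 4, 3, 4

d|3:{1,3}  Σf=1+1=2
n=21: 1·21 3·7 7·3 21·1  f→[1+1+1+1]=4
n=25: 1·25 5·5 25·1  f→[1+1+1]=3
n=27: 27·1 9·3 3·9 1·27  f→[1+1+1+1]=4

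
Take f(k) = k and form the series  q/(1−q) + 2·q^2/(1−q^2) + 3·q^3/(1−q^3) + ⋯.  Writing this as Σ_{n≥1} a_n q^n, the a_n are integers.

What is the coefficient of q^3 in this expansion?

a_3 = 4

n=3: 3·1 1·3  f→[3+1]=4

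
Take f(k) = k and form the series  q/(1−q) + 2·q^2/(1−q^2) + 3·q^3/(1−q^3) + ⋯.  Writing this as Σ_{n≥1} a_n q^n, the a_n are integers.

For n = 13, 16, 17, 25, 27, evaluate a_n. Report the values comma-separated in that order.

14, 31, 18, 31, 40

d|13:{1,13}  Σf=1+13=14
q^16  k|16↦f(k): 16:16 8:8 4:4 2:2 1:1  a_16=31
q^17  k|17↦f(k): 1:1 17:17  a_17=18
d|25:{1,5,25}  Σf=1+5+25=31
q^27  k|27↦f(k): 27:27 9:9 3:3 1:1  a_27=40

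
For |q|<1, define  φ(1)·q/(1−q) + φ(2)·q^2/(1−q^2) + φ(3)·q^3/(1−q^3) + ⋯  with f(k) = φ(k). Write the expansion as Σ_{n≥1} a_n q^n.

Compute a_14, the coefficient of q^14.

[q^14] φ(1)=1,φ(2)=1,φ(7)=6,φ(14)=6 ⇒ 14

a_14 = 14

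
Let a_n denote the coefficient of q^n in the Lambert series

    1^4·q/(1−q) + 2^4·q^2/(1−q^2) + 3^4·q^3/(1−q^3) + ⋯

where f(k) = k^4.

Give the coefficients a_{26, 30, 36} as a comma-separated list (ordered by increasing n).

q^26  k|26↦f(k): 1:1 2:16 13:28561 26:456976  a_26=485554
q^30  k|30↦f(k): 30:810000 15:50625 10:10000 6:1296 5:625 3:81 2:16 1:1  a_30=872644
q^36  k|36↦f(k): 36:1679616 18:104976 12:20736 9:6561 6:1296 4:256 3:81 2:16 1:1  a_36=1813539

485554, 872644, 1813539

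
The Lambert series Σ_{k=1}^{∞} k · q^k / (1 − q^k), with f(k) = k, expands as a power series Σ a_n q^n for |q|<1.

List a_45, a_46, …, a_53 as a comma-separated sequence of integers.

d|45:{1,3,5,9,15,45}  Σf=1+3+5+9+15+45=78
[q^46] f(1)=1,f(2)=2,f(23)=23,f(46)=46 ⇒ 72
n=47: 47·1 1·47  f→[47+1]=48
q^48  k|48↦f(k): 48:48 24:24 16:16 12:12 8:8 6:6 4:4 3:3 2:2 1:1  a_48=124
d|49:{1,7,49}  Σf=1+7+49=57
n=50: 50·1 25·2 10·5 5·10 2·25 1·50  f→[50+25+10+5+2+1]=93
q^51  k|51↦f(k): 1:1 3:3 17:17 51:51  a_51=72
q^52  k|52↦f(k): 1:1 2:2 4:4 13:13 26:26 52:52  a_52=98
n=53: 53·1 1·53  f→[53+1]=54

78, 72, 48, 124, 57, 93, 72, 98, 54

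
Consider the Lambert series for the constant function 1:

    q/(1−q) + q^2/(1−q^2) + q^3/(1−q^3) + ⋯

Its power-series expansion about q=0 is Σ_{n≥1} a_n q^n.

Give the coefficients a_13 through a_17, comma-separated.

q^13  k|13↦f(k): 1:1 13:1  a_13=2
n=14: 14·1 7·2 2·7 1·14  f→[1+1+1+1]=4
d|15:{1,3,5,15}  Σf=1+1+1+1=4
[q^16] f(1)=1,f(2)=1,f(4)=1,f(8)=1,f(16)=1 ⇒ 5
n=17: 17·1 1·17  f→[1+1]=2

2, 4, 4, 5, 2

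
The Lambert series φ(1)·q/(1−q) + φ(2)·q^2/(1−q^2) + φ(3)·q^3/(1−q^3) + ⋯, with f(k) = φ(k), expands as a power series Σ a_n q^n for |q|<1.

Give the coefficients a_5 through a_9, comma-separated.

[q^5] φ(5)=4,φ(1)=1 ⇒ 5
d|6:{6,3,2,1}  Σφ=2+2+1+1=6
[q^7] φ(7)=6,φ(1)=1 ⇒ 7
q^8  k|8↦φ(k): 1:1 2:1 4:2 8:4  a_8=8
[q^9] φ(1)=1,φ(3)=2,φ(9)=6 ⇒ 9

5, 6, 7, 8, 9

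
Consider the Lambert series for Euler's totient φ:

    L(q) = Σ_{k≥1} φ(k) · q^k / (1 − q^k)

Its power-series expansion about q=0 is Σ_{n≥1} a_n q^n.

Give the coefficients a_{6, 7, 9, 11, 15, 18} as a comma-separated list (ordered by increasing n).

[q^6] φ(1)=1,φ(2)=1,φ(3)=2,φ(6)=2 ⇒ 6
[q^7] φ(1)=1,φ(7)=6 ⇒ 7
q^9  k|9↦φ(k): 1:1 3:2 9:6  a_9=9
d|11:{11,1}  Σφ=10+1=11
q^15  k|15↦φ(k): 15:8 5:4 3:2 1:1  a_15=15
n=18: 18·1 9·2 6·3 3·6 2·9 1·18  φ→[6+6+2+2+1+1]=18

6, 7, 9, 11, 15, 18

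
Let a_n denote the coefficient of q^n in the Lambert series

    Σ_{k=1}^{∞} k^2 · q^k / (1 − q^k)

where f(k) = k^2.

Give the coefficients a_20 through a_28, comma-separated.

546, 500, 610, 530, 850, 651, 850, 820, 1050

n=20: 20·1 10·2 5·4 4·5 2·10 1·20  f→[400+100+25+16+4+1]=546
q^21  k|21↦f(k): 21:441 7:49 3:9 1:1  a_21=500
q^22  k|22↦f(k): 22:484 11:121 2:4 1:1  a_22=610
[q^23] f(23)=529,f(1)=1 ⇒ 530
q^24  k|24↦f(k): 1:1 2:4 3:9 4:16 6:36 8:64 12:144 24:576  a_24=850
q^25  k|25↦f(k): 1:1 5:25 25:625  a_25=651
[q^26] f(26)=676,f(13)=169,f(2)=4,f(1)=1 ⇒ 850
d|27:{1,3,9,27}  Σf=1+9+81+729=820
n=28: 28·1 14·2 7·4 4·7 2·14 1·28  f→[784+196+49+16+4+1]=1050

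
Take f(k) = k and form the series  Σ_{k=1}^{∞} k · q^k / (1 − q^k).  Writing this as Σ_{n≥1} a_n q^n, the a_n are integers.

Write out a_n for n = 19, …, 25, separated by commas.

n=19: 19·1 1·19  f→[19+1]=20
[q^20] f(1)=1,f(2)=2,f(4)=4,f(5)=5,f(10)=10,f(20)=20 ⇒ 42
d|21:{21,7,3,1}  Σf=21+7+3+1=32
d|22:{1,2,11,22}  Σf=1+2+11+22=36
[q^23] f(1)=1,f(23)=23 ⇒ 24
q^24  k|24↦f(k): 24:24 12:12 8:8 6:6 4:4 3:3 2:2 1:1  a_24=60
q^25  k|25↦f(k): 25:25 5:5 1:1  a_25=31

20, 42, 32, 36, 24, 60, 31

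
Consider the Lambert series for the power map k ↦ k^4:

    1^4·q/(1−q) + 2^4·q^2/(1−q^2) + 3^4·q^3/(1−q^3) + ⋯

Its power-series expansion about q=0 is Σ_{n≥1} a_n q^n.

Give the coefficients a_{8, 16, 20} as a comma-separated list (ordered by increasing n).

4369, 69905, 170898

n=8: 1·8 2·4 4·2 8·1  f→[1+16+256+4096]=4369
q^16  k|16↦f(k): 1:1 2:16 4:256 8:4096 16:65536  a_16=69905
q^20  k|20↦f(k): 20:160000 10:10000 5:625 4:256 2:16 1:1  a_20=170898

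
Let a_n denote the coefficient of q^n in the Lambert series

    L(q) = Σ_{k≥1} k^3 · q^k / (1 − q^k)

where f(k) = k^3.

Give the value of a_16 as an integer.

q^16  k|16↦f(k): 16:4096 8:512 4:64 2:8 1:1  a_16=4681

a_16 = 4681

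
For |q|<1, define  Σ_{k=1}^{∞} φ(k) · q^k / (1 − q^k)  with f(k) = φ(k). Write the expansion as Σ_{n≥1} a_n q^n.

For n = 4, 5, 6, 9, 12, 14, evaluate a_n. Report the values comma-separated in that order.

d|4:{4,2,1}  Σφ=2+1+1=4
q^5  k|5↦φ(k): 5:4 1:1  a_5=5
d|6:{6,3,2,1}  Σφ=2+2+1+1=6
d|9:{9,3,1}  Σφ=6+2+1=9
[q^12] φ(1)=1,φ(2)=1,φ(3)=2,φ(4)=2,φ(6)=2,φ(12)=4 ⇒ 12
q^14  k|14↦φ(k): 1:1 2:1 7:6 14:6  a_14=14

4, 5, 6, 9, 12, 14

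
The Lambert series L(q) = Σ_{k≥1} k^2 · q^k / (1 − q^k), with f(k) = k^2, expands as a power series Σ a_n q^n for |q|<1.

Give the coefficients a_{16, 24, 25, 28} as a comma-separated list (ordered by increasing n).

341, 850, 651, 1050

d|16:{1,2,4,8,16}  Σf=1+4+16+64+256=341
[q^24] f(1)=1,f(2)=4,f(3)=9,f(4)=16,f(6)=36,f(8)=64,f(12)=144,f(24)=576 ⇒ 850
n=25: 25·1 5·5 1·25  f→[625+25+1]=651
n=28: 28·1 14·2 7·4 4·7 2·14 1·28  f→[784+196+49+16+4+1]=1050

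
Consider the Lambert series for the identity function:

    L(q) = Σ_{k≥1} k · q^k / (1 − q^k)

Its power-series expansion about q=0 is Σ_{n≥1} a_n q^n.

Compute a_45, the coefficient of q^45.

d|45:{45,15,9,5,3,1}  Σf=45+15+9+5+3+1=78

a_45 = 78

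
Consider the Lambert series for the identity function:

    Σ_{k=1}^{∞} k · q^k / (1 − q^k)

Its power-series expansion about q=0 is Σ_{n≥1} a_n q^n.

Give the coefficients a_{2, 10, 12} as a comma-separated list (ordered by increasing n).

n=2: 1·2 2·1  f→[1+2]=3
[q^10] f(10)=10,f(5)=5,f(2)=2,f(1)=1 ⇒ 18
d|12:{1,2,3,4,6,12}  Σf=1+2+3+4+6+12=28

3, 18, 28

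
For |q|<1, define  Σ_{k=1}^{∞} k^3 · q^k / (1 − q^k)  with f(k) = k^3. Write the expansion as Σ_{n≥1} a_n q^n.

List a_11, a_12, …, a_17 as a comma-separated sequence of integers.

d|11:{1,11}  Σf=1+1331=1332
d|12:{1,2,3,4,6,12}  Σf=1+8+27+64+216+1728=2044
[q^13] f(1)=1,f(13)=2197 ⇒ 2198
[q^14] f(14)=2744,f(7)=343,f(2)=8,f(1)=1 ⇒ 3096
n=15: 15·1 5·3 3·5 1·15  f→[3375+125+27+1]=3528
[q^16] f(16)=4096,f(8)=512,f(4)=64,f(2)=8,f(1)=1 ⇒ 4681
d|17:{1,17}  Σf=1+4913=4914

1332, 2044, 2198, 3096, 3528, 4681, 4914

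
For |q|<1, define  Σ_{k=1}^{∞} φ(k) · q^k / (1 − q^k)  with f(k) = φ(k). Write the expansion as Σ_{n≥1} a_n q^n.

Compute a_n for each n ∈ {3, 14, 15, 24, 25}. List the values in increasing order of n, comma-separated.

q^3  k|3↦φ(k): 3:2 1:1  a_3=3
[q^14] φ(1)=1,φ(2)=1,φ(7)=6,φ(14)=6 ⇒ 14
n=15: 1·15 3·5 5·3 15·1  φ→[1+2+4+8]=15
q^24  k|24↦φ(k): 1:1 2:1 3:2 4:2 6:2 8:4 12:4 24:8  a_24=24
d|25:{25,5,1}  Σφ=20+4+1=25

3, 14, 15, 24, 25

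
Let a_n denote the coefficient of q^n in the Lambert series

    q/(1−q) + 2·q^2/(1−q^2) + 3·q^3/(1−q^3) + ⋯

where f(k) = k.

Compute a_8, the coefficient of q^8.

n=8: 1·8 2·4 4·2 8·1  f→[1+2+4+8]=15

a_8 = 15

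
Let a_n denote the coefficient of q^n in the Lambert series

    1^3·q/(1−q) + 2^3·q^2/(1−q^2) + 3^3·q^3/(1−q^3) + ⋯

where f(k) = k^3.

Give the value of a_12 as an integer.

q^12  k|12↦f(k): 12:1728 6:216 4:64 3:27 2:8 1:1  a_12=2044

a_12 = 2044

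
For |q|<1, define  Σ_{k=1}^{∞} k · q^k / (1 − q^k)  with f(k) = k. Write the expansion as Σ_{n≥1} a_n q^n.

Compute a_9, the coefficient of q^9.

a_9 = 13

n=9: 1·9 3·3 9·1  f→[1+3+9]=13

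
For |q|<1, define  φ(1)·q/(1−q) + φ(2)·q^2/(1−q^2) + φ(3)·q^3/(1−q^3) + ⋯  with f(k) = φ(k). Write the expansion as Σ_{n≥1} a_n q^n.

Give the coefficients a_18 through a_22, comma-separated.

[q^18] φ(1)=1,φ(2)=1,φ(3)=2,φ(6)=2,φ(9)=6,φ(18)=6 ⇒ 18
q^19  k|19↦φ(k): 19:18 1:1  a_19=19
q^20  k|20↦φ(k): 1:1 2:1 4:2 5:4 10:4 20:8  a_20=20
n=21: 1·21 3·7 7·3 21·1  φ→[1+2+6+12]=21
n=22: 22·1 11·2 2·11 1·22  φ→[10+10+1+1]=22

18, 19, 20, 21, 22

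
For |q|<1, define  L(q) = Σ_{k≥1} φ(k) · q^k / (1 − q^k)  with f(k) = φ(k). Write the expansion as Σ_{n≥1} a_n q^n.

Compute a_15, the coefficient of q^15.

q^15  k|15↦φ(k): 15:8 5:4 3:2 1:1  a_15=15

a_15 = 15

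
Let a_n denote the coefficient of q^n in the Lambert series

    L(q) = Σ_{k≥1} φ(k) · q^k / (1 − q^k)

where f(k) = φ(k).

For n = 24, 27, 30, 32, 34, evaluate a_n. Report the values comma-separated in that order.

d|24:{1,2,3,4,6,8,12,24}  Σφ=1+1+2+2+2+4+4+8=24
n=27: 27·1 9·3 3·9 1·27  φ→[18+6+2+1]=27
n=30: 1·30 2·15 3·10 5·6 6·5 10·3 15·2 30·1  φ→[1+1+2+4+2+4+8+8]=30
d|32:{1,2,4,8,16,32}  Σφ=1+1+2+4+8+16=32
[q^34] φ(1)=1,φ(2)=1,φ(17)=16,φ(34)=16 ⇒ 34

24, 27, 30, 32, 34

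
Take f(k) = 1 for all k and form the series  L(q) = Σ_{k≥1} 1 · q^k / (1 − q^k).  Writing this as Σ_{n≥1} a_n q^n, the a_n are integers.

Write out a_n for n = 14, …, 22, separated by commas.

q^14  k|14↦f(k): 14:1 7:1 2:1 1:1  a_14=4
d|15:{15,5,3,1}  Σf=1+1+1+1=4
[q^16] f(1)=1,f(2)=1,f(4)=1,f(8)=1,f(16)=1 ⇒ 5
n=17: 1·17 17·1  f→[1+1]=2
n=18: 1·18 2·9 3·6 6·3 9·2 18·1  f→[1+1+1+1+1+1]=6
q^19  k|19↦f(k): 19:1 1:1  a_19=2
d|20:{1,2,4,5,10,20}  Σf=1+1+1+1+1+1=6
q^21  k|21↦f(k): 1:1 3:1 7:1 21:1  a_21=4
n=22: 1·22 2·11 11·2 22·1  f→[1+1+1+1]=4

4, 4, 5, 2, 6, 2, 6, 4, 4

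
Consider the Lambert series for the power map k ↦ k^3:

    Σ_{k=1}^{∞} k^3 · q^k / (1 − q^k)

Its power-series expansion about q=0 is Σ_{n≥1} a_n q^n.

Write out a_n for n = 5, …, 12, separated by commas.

126, 252, 344, 585, 757, 1134, 1332, 2044

[q^5] f(1)=1,f(5)=125 ⇒ 126
n=6: 6·1 3·2 2·3 1·6  f→[216+27+8+1]=252
n=7: 7·1 1·7  f→[343+1]=344
d|8:{8,4,2,1}  Σf=512+64+8+1=585
[q^9] f(9)=729,f(3)=27,f(1)=1 ⇒ 757
d|10:{1,2,5,10}  Σf=1+8+125+1000=1134
d|11:{11,1}  Σf=1331+1=1332
n=12: 12·1 6·2 4·3 3·4 2·6 1·12  f→[1728+216+64+27+8+1]=2044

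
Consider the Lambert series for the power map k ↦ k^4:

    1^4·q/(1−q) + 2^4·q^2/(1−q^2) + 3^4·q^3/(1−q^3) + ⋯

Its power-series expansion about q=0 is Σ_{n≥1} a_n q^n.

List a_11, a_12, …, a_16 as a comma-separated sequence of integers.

n=11: 1·11 11·1  f→[1+14641]=14642
[q^12] f(12)=20736,f(6)=1296,f(4)=256,f(3)=81,f(2)=16,f(1)=1 ⇒ 22386
n=13: 1·13 13·1  f→[1+28561]=28562
d|14:{1,2,7,14}  Σf=1+16+2401+38416=40834
d|15:{1,3,5,15}  Σf=1+81+625+50625=51332
d|16:{16,8,4,2,1}  Σf=65536+4096+256+16+1=69905

14642, 22386, 28562, 40834, 51332, 69905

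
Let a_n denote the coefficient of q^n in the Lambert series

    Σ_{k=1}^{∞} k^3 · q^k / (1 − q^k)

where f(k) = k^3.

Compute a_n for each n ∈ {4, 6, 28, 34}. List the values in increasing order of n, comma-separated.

q^4  k|4↦f(k): 1:1 2:8 4:64  a_4=73
[q^6] f(6)=216,f(3)=27,f(2)=8,f(1)=1 ⇒ 252
n=28: 1·28 2·14 4·7 7·4 14·2 28·1  f→[1+8+64+343+2744+21952]=25112
d|34:{34,17,2,1}  Σf=39304+4913+8+1=44226

73, 252, 25112, 44226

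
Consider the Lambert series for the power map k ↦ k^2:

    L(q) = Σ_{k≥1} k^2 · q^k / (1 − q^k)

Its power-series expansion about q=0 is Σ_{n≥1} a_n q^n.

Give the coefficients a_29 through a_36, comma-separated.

842, 1300, 962, 1365, 1220, 1450, 1300, 1911

[q^29] f(1)=1,f(29)=841 ⇒ 842
n=30: 1·30 2·15 3·10 5·6 6·5 10·3 15·2 30·1  f→[1+4+9+25+36+100+225+900]=1300
[q^31] f(1)=1,f(31)=961 ⇒ 962
d|32:{32,16,8,4,2,1}  Σf=1024+256+64+16+4+1=1365
[q^33] f(1)=1,f(3)=9,f(11)=121,f(33)=1089 ⇒ 1220
n=34: 1·34 2·17 17·2 34·1  f→[1+4+289+1156]=1450
[q^35] f(35)=1225,f(7)=49,f(5)=25,f(1)=1 ⇒ 1300
d|36:{1,2,3,4,6,9,12,18,36}  Σf=1+4+9+16+36+81+144+324+1296=1911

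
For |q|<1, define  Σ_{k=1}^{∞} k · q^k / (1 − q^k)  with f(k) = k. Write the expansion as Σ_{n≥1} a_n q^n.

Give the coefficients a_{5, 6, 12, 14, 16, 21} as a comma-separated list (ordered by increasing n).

6, 12, 28, 24, 31, 32

n=5: 5·1 1·5  f→[5+1]=6
q^6  k|6↦f(k): 6:6 3:3 2:2 1:1  a_6=12
[q^12] f(12)=12,f(6)=6,f(4)=4,f(3)=3,f(2)=2,f(1)=1 ⇒ 28
d|14:{1,2,7,14}  Σf=1+2+7+14=24
q^16  k|16↦f(k): 1:1 2:2 4:4 8:8 16:16  a_16=31
n=21: 21·1 7·3 3·7 1·21  f→[21+7+3+1]=32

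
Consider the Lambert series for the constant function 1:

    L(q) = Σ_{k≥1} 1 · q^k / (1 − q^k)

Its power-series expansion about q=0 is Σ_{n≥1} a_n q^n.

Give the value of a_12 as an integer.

a_12 = 6

[q^12] f(1)=1,f(2)=1,f(3)=1,f(4)=1,f(6)=1,f(12)=1 ⇒ 6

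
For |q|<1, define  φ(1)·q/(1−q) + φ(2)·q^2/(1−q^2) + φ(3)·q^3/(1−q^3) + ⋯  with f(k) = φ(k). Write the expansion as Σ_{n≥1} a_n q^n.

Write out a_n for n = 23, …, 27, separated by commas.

[q^23] φ(1)=1,φ(23)=22 ⇒ 23
[q^24] φ(1)=1,φ(2)=1,φ(3)=2,φ(4)=2,φ(6)=2,φ(8)=4,φ(12)=4,φ(24)=8 ⇒ 24
n=25: 1·25 5·5 25·1  φ→[1+4+20]=25
n=26: 26·1 13·2 2·13 1·26  φ→[12+12+1+1]=26
[q^27] φ(1)=1,φ(3)=2,φ(9)=6,φ(27)=18 ⇒ 27

23, 24, 25, 26, 27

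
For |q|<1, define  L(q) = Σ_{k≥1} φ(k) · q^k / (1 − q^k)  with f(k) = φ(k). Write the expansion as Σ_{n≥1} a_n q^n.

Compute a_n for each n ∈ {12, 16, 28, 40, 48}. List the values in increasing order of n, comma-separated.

n=12: 1·12 2·6 3·4 4·3 6·2 12·1  φ→[1+1+2+2+2+4]=12
[q^16] φ(16)=8,φ(8)=4,φ(4)=2,φ(2)=1,φ(1)=1 ⇒ 16
q^28  k|28↦φ(k): 28:12 14:6 7:6 4:2 2:1 1:1  a_28=28
[q^40] φ(40)=16,φ(20)=8,φ(10)=4,φ(8)=4,φ(5)=4,φ(4)=2,φ(2)=1,φ(1)=1 ⇒ 40
[q^48] φ(1)=1,φ(2)=1,φ(3)=2,φ(4)=2,φ(6)=2,φ(8)=4,φ(12)=4,φ(16)=8,φ(24)=8,φ(48)=16 ⇒ 48

12, 16, 28, 40, 48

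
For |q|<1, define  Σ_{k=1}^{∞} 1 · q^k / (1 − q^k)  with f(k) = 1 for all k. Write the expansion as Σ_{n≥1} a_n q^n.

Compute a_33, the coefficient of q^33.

[q^33] f(1)=1,f(3)=1,f(11)=1,f(33)=1 ⇒ 4

a_33 = 4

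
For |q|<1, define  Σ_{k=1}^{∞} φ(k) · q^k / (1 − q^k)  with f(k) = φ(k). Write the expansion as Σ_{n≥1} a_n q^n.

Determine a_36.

[q^36] φ(1)=1,φ(2)=1,φ(3)=2,φ(4)=2,φ(6)=2,φ(9)=6,φ(12)=4,φ(18)=6,φ(36)=12 ⇒ 36

a_36 = 36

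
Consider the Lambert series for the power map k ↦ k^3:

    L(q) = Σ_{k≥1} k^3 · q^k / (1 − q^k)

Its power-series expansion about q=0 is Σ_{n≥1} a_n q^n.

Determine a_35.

a_35 = 43344

d|35:{1,5,7,35}  Σf=1+125+343+42875=43344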